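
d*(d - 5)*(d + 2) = d^3 - 3*d^2 - 10*d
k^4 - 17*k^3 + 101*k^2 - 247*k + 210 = (k - 7)*(k - 5)*(k - 3)*(k - 2)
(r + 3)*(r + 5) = r^2 + 8*r + 15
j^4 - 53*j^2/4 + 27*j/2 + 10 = (j - 5/2)*(j - 2)*(j + 1/2)*(j + 4)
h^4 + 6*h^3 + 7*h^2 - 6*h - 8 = (h - 1)*(h + 1)*(h + 2)*(h + 4)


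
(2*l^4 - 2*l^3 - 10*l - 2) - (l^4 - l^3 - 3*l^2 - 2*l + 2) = l^4 - l^3 + 3*l^2 - 8*l - 4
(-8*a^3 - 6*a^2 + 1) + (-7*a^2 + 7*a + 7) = -8*a^3 - 13*a^2 + 7*a + 8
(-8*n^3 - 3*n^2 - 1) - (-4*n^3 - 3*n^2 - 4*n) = -4*n^3 + 4*n - 1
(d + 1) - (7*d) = 1 - 6*d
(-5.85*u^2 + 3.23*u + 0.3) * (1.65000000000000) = -9.6525*u^2 + 5.3295*u + 0.495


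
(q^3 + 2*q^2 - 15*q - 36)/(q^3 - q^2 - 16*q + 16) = (q^2 + 6*q + 9)/(q^2 + 3*q - 4)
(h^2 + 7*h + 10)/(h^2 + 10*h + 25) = (h + 2)/(h + 5)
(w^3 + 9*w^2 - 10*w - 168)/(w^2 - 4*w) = w + 13 + 42/w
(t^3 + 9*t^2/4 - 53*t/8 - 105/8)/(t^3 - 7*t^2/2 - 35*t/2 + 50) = (t^2 + 19*t/4 + 21/4)/(t^2 - t - 20)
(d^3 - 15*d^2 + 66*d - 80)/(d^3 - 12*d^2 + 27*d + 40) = (d - 2)/(d + 1)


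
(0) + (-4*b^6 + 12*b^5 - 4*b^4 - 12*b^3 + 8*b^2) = -4*b^6 + 12*b^5 - 4*b^4 - 12*b^3 + 8*b^2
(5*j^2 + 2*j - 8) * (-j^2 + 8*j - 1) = -5*j^4 + 38*j^3 + 19*j^2 - 66*j + 8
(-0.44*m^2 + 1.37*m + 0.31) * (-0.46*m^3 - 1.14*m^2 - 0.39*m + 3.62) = 0.2024*m^5 - 0.1286*m^4 - 1.5328*m^3 - 2.4805*m^2 + 4.8385*m + 1.1222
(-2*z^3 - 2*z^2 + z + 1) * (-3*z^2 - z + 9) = 6*z^5 + 8*z^4 - 19*z^3 - 22*z^2 + 8*z + 9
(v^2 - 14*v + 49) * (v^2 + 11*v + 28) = v^4 - 3*v^3 - 77*v^2 + 147*v + 1372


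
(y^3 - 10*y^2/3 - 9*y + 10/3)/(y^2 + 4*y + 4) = (3*y^2 - 16*y + 5)/(3*(y + 2))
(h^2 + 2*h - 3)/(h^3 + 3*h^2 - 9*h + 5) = (h + 3)/(h^2 + 4*h - 5)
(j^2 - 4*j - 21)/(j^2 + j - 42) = (j^2 - 4*j - 21)/(j^2 + j - 42)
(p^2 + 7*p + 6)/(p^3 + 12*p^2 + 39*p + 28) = (p + 6)/(p^2 + 11*p + 28)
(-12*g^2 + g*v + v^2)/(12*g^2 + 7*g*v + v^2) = (-3*g + v)/(3*g + v)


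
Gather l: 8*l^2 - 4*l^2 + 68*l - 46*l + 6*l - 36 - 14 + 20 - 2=4*l^2 + 28*l - 32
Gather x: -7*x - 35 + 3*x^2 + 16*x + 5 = 3*x^2 + 9*x - 30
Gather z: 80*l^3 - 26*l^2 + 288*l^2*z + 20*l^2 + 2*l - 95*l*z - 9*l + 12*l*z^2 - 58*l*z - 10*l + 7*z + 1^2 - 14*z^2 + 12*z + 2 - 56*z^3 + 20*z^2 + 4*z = 80*l^3 - 6*l^2 - 17*l - 56*z^3 + z^2*(12*l + 6) + z*(288*l^2 - 153*l + 23) + 3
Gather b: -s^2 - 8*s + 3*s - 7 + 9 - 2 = -s^2 - 5*s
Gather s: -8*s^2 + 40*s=-8*s^2 + 40*s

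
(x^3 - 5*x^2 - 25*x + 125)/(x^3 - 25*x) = (x - 5)/x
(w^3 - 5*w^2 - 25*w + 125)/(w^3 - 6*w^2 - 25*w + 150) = (w - 5)/(w - 6)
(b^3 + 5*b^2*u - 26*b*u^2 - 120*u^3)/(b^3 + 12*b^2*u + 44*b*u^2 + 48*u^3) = (b - 5*u)/(b + 2*u)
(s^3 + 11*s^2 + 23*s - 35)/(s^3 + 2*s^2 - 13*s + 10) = (s + 7)/(s - 2)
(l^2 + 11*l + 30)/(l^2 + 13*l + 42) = (l + 5)/(l + 7)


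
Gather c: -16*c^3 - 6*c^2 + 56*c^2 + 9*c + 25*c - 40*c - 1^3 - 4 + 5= -16*c^3 + 50*c^2 - 6*c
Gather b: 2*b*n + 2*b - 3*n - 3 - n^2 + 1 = b*(2*n + 2) - n^2 - 3*n - 2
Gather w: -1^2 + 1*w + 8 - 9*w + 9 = 16 - 8*w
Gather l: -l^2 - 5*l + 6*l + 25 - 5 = -l^2 + l + 20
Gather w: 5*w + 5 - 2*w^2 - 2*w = -2*w^2 + 3*w + 5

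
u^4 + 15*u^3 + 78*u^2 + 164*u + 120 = (u + 2)^2*(u + 5)*(u + 6)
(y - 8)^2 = y^2 - 16*y + 64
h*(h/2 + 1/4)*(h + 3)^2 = h^4/2 + 13*h^3/4 + 6*h^2 + 9*h/4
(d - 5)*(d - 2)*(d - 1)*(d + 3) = d^4 - 5*d^3 - 7*d^2 + 41*d - 30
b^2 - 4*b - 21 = (b - 7)*(b + 3)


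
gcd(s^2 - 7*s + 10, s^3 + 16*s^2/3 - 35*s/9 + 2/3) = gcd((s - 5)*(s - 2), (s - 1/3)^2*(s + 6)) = 1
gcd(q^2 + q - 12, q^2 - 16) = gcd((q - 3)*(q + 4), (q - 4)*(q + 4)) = q + 4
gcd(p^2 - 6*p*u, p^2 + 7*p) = p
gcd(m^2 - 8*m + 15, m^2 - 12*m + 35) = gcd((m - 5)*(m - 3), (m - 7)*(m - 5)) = m - 5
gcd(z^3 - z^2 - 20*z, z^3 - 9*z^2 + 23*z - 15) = z - 5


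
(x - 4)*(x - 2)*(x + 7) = x^3 + x^2 - 34*x + 56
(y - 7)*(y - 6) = y^2 - 13*y + 42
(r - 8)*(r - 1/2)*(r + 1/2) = r^3 - 8*r^2 - r/4 + 2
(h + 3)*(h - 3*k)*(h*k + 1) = h^3*k - 3*h^2*k^2 + 3*h^2*k + h^2 - 9*h*k^2 - 3*h*k + 3*h - 9*k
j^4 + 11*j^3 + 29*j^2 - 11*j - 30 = (j - 1)*(j + 1)*(j + 5)*(j + 6)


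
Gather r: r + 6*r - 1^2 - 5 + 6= 7*r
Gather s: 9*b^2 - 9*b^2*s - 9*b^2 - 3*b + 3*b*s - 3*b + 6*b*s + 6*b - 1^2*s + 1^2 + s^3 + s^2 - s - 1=s^3 + s^2 + s*(-9*b^2 + 9*b - 2)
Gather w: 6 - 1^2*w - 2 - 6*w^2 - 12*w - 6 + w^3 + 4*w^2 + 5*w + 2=w^3 - 2*w^2 - 8*w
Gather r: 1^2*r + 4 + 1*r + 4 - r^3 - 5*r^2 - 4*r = -r^3 - 5*r^2 - 2*r + 8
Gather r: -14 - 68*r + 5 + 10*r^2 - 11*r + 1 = 10*r^2 - 79*r - 8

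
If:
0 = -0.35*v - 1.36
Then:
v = -3.89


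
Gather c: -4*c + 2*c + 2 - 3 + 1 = -2*c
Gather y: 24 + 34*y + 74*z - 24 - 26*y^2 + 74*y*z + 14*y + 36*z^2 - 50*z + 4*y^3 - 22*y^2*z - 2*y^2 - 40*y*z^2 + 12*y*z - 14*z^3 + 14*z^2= 4*y^3 + y^2*(-22*z - 28) + y*(-40*z^2 + 86*z + 48) - 14*z^3 + 50*z^2 + 24*z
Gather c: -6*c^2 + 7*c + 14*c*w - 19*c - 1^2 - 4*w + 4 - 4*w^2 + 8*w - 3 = -6*c^2 + c*(14*w - 12) - 4*w^2 + 4*w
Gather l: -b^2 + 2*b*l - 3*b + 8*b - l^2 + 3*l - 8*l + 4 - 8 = -b^2 + 5*b - l^2 + l*(2*b - 5) - 4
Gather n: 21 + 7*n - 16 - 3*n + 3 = 4*n + 8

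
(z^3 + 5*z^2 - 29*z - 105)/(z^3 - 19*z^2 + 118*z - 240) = (z^2 + 10*z + 21)/(z^2 - 14*z + 48)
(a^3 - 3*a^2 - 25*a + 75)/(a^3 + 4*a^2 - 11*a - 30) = (a - 5)/(a + 2)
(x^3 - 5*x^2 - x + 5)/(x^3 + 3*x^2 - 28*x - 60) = (x^2 - 1)/(x^2 + 8*x + 12)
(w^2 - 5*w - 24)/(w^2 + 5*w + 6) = (w - 8)/(w + 2)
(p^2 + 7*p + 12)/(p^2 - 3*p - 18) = (p + 4)/(p - 6)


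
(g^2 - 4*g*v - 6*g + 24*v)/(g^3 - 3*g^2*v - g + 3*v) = (g^2 - 4*g*v - 6*g + 24*v)/(g^3 - 3*g^2*v - g + 3*v)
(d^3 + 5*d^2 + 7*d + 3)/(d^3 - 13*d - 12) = (d + 1)/(d - 4)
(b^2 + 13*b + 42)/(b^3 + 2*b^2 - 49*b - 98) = (b + 6)/(b^2 - 5*b - 14)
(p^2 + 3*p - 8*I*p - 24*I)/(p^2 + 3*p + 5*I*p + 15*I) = (p - 8*I)/(p + 5*I)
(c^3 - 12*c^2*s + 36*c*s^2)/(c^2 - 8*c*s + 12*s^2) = c*(-c + 6*s)/(-c + 2*s)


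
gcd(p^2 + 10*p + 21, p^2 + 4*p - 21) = p + 7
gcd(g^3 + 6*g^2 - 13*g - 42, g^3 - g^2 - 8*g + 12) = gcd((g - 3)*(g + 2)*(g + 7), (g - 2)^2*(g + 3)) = 1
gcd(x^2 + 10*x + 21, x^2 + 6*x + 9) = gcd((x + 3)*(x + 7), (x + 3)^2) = x + 3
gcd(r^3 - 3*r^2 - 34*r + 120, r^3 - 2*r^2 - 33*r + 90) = r^2 + r - 30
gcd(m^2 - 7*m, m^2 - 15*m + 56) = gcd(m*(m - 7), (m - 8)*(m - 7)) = m - 7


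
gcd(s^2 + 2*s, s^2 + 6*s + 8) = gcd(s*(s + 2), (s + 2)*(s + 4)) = s + 2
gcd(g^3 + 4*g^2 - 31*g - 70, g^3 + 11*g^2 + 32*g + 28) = g^2 + 9*g + 14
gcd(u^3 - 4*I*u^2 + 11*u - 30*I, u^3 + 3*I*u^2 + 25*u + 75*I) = u^2 - 2*I*u + 15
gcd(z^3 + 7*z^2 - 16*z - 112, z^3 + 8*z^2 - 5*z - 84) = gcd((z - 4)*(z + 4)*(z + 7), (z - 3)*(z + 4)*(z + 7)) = z^2 + 11*z + 28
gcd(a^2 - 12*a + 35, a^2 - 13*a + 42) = a - 7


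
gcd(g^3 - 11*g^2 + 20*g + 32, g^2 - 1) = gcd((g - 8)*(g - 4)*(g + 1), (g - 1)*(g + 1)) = g + 1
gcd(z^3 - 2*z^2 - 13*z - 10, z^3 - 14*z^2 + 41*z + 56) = z + 1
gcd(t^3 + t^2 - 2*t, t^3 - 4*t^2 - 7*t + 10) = t^2 + t - 2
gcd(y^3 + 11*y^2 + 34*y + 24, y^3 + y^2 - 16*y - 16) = y^2 + 5*y + 4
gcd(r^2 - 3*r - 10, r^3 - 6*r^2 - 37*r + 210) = r - 5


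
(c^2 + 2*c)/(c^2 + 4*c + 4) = c/(c + 2)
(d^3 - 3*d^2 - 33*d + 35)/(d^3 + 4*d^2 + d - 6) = (d^2 - 2*d - 35)/(d^2 + 5*d + 6)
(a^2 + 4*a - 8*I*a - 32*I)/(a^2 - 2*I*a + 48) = (a + 4)/(a + 6*I)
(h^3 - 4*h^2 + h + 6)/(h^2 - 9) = (h^2 - h - 2)/(h + 3)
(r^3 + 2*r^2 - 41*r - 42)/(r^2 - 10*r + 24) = (r^2 + 8*r + 7)/(r - 4)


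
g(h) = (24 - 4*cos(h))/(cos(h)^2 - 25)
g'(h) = 2*(24 - 4*cos(h))*sin(h)*cos(h)/(cos(h)^2 - 25)^2 + 4*sin(h)/(cos(h)^2 - 25) = 4*(sin(h)^2 + 12*cos(h) - 26)*sin(h)/(cos(h)^2 - 25)^2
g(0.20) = -0.84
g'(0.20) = -0.02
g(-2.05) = -1.04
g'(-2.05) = 0.18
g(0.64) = -0.85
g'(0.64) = -0.06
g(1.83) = -1.00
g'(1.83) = -0.18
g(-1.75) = -0.99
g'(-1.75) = 0.17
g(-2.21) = -1.07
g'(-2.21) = 0.17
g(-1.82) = -1.00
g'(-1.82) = 0.17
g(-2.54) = -1.12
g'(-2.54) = 0.14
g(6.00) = -0.84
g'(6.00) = 0.03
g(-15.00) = -1.11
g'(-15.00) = 0.15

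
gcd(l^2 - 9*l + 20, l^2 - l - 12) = l - 4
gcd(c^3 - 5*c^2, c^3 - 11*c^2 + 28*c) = c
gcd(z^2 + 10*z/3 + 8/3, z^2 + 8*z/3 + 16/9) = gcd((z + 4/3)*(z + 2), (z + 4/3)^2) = z + 4/3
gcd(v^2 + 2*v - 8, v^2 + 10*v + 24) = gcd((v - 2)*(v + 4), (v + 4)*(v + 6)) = v + 4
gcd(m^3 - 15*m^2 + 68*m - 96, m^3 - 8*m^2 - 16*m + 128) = m^2 - 12*m + 32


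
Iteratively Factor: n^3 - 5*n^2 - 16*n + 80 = (n - 5)*(n^2 - 16) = (n - 5)*(n - 4)*(n + 4)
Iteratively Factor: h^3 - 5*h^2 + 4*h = (h - 4)*(h^2 - h) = h*(h - 4)*(h - 1)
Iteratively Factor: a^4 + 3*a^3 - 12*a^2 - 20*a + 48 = (a + 3)*(a^3 - 12*a + 16) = (a + 3)*(a + 4)*(a^2 - 4*a + 4) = (a - 2)*(a + 3)*(a + 4)*(a - 2)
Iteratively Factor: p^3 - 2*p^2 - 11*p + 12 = (p + 3)*(p^2 - 5*p + 4) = (p - 1)*(p + 3)*(p - 4)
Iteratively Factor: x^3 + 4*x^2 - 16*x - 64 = (x - 4)*(x^2 + 8*x + 16) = (x - 4)*(x + 4)*(x + 4)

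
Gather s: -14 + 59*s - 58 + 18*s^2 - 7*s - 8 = 18*s^2 + 52*s - 80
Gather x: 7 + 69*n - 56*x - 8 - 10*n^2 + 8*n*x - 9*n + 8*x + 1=-10*n^2 + 60*n + x*(8*n - 48)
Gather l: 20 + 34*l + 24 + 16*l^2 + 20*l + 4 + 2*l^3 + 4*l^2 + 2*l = 2*l^3 + 20*l^2 + 56*l + 48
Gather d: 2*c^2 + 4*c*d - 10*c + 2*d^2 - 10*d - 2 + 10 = 2*c^2 - 10*c + 2*d^2 + d*(4*c - 10) + 8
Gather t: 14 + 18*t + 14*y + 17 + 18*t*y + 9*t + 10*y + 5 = t*(18*y + 27) + 24*y + 36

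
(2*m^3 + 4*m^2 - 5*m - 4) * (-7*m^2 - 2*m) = -14*m^5 - 32*m^4 + 27*m^3 + 38*m^2 + 8*m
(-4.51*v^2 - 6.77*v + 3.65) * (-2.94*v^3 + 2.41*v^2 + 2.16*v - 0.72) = 13.2594*v^5 + 9.0347*v^4 - 36.7883*v^3 - 2.5795*v^2 + 12.7584*v - 2.628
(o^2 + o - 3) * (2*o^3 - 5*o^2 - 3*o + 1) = 2*o^5 - 3*o^4 - 14*o^3 + 13*o^2 + 10*o - 3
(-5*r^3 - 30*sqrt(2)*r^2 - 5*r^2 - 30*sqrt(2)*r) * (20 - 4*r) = 20*r^4 - 80*r^3 + 120*sqrt(2)*r^3 - 480*sqrt(2)*r^2 - 100*r^2 - 600*sqrt(2)*r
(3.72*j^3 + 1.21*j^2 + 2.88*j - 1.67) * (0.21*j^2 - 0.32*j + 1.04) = 0.7812*j^5 - 0.9363*j^4 + 4.0864*j^3 - 0.0139*j^2 + 3.5296*j - 1.7368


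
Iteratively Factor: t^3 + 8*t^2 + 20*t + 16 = (t + 2)*(t^2 + 6*t + 8) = (t + 2)*(t + 4)*(t + 2)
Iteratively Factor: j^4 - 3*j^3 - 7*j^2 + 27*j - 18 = (j - 2)*(j^3 - j^2 - 9*j + 9) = (j - 3)*(j - 2)*(j^2 + 2*j - 3) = (j - 3)*(j - 2)*(j - 1)*(j + 3)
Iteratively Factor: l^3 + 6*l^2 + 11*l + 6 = (l + 1)*(l^2 + 5*l + 6) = (l + 1)*(l + 2)*(l + 3)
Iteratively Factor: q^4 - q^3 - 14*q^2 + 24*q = (q - 3)*(q^3 + 2*q^2 - 8*q) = q*(q - 3)*(q^2 + 2*q - 8) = q*(q - 3)*(q + 4)*(q - 2)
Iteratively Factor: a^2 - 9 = (a - 3)*(a + 3)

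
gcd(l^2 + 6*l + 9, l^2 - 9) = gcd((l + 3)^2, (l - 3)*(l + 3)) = l + 3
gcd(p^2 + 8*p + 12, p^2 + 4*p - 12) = p + 6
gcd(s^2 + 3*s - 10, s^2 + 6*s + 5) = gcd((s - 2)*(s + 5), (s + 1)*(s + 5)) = s + 5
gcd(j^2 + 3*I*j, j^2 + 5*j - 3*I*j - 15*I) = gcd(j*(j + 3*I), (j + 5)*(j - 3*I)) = 1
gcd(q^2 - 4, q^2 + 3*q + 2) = q + 2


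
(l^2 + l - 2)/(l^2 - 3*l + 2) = (l + 2)/(l - 2)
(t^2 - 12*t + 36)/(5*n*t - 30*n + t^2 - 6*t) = (t - 6)/(5*n + t)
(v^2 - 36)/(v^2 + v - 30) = (v - 6)/(v - 5)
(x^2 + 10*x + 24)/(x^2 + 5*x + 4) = (x + 6)/(x + 1)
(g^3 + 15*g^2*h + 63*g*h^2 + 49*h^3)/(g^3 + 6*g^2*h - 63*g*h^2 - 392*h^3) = (g + h)/(g - 8*h)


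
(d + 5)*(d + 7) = d^2 + 12*d + 35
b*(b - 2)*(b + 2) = b^3 - 4*b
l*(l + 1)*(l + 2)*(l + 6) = l^4 + 9*l^3 + 20*l^2 + 12*l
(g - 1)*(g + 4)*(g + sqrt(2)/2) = g^3 + sqrt(2)*g^2/2 + 3*g^2 - 4*g + 3*sqrt(2)*g/2 - 2*sqrt(2)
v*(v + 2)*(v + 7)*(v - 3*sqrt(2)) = v^4 - 3*sqrt(2)*v^3 + 9*v^3 - 27*sqrt(2)*v^2 + 14*v^2 - 42*sqrt(2)*v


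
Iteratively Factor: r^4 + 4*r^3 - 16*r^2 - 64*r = (r - 4)*(r^3 + 8*r^2 + 16*r) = r*(r - 4)*(r^2 + 8*r + 16) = r*(r - 4)*(r + 4)*(r + 4)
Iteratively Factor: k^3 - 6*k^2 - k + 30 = (k + 2)*(k^2 - 8*k + 15) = (k - 5)*(k + 2)*(k - 3)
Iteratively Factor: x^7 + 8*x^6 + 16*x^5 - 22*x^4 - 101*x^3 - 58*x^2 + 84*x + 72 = (x + 1)*(x^6 + 7*x^5 + 9*x^4 - 31*x^3 - 70*x^2 + 12*x + 72) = (x + 1)*(x + 3)*(x^5 + 4*x^4 - 3*x^3 - 22*x^2 - 4*x + 24) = (x - 1)*(x + 1)*(x + 3)*(x^4 + 5*x^3 + 2*x^2 - 20*x - 24) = (x - 1)*(x + 1)*(x + 2)*(x + 3)*(x^3 + 3*x^2 - 4*x - 12) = (x - 1)*(x + 1)*(x + 2)^2*(x + 3)*(x^2 + x - 6) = (x - 1)*(x + 1)*(x + 2)^2*(x + 3)^2*(x - 2)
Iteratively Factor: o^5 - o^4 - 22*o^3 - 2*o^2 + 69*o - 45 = (o - 5)*(o^4 + 4*o^3 - 2*o^2 - 12*o + 9) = (o - 5)*(o - 1)*(o^3 + 5*o^2 + 3*o - 9) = (o - 5)*(o - 1)*(o + 3)*(o^2 + 2*o - 3) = (o - 5)*(o - 1)*(o + 3)^2*(o - 1)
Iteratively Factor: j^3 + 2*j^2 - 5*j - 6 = (j + 3)*(j^2 - j - 2) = (j + 1)*(j + 3)*(j - 2)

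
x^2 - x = x*(x - 1)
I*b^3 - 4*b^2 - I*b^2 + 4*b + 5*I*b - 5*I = (b - 1)*(b + 5*I)*(I*b + 1)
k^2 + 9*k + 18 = (k + 3)*(k + 6)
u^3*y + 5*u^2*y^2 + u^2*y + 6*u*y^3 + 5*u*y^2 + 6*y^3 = (u + 2*y)*(u + 3*y)*(u*y + y)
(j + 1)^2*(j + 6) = j^3 + 8*j^2 + 13*j + 6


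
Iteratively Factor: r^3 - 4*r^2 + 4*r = (r)*(r^2 - 4*r + 4) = r*(r - 2)*(r - 2)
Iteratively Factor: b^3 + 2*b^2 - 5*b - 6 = (b - 2)*(b^2 + 4*b + 3) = (b - 2)*(b + 3)*(b + 1)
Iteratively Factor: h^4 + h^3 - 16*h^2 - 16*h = (h + 4)*(h^3 - 3*h^2 - 4*h) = h*(h + 4)*(h^2 - 3*h - 4) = h*(h - 4)*(h + 4)*(h + 1)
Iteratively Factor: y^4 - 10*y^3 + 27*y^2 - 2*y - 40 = (y - 2)*(y^3 - 8*y^2 + 11*y + 20) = (y - 4)*(y - 2)*(y^2 - 4*y - 5) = (y - 4)*(y - 2)*(y + 1)*(y - 5)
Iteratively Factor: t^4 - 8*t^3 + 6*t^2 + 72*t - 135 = (t - 5)*(t^3 - 3*t^2 - 9*t + 27) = (t - 5)*(t - 3)*(t^2 - 9) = (t - 5)*(t - 3)^2*(t + 3)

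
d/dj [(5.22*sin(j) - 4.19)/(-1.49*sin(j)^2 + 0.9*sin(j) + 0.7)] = (7.7778*sin(j)^2 - 12.4862*sin(j) + 7.425)*cos(j)/(2.2201*sin(j)^4 - 2.682*sin(j)^3 - 1.276*sin(j)^2 + 1.26*sin(j) + 0.49)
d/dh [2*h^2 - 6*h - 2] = 4*h - 6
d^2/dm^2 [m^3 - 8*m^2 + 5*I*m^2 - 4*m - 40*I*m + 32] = 6*m - 16 + 10*I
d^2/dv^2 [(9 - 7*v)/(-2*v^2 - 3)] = 4*(8*v^2*(7*v - 9) + 3*(3 - 7*v)*(2*v^2 + 3))/(2*v^2 + 3)^3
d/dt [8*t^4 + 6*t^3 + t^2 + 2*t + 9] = 32*t^3 + 18*t^2 + 2*t + 2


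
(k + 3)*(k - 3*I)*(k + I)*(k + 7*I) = k^4 + 3*k^3 + 5*I*k^3 + 17*k^2 + 15*I*k^2 + 51*k + 21*I*k + 63*I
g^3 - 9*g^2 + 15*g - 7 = (g - 7)*(g - 1)^2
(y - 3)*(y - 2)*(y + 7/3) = y^3 - 8*y^2/3 - 17*y/3 + 14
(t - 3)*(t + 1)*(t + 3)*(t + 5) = t^4 + 6*t^3 - 4*t^2 - 54*t - 45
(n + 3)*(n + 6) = n^2 + 9*n + 18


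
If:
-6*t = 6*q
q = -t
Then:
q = -t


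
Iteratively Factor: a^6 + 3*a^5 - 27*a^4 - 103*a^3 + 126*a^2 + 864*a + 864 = (a + 3)*(a^5 - 27*a^3 - 22*a^2 + 192*a + 288) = (a + 3)^2*(a^4 - 3*a^3 - 18*a^2 + 32*a + 96) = (a + 3)^3*(a^3 - 6*a^2 + 32) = (a + 2)*(a + 3)^3*(a^2 - 8*a + 16) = (a - 4)*(a + 2)*(a + 3)^3*(a - 4)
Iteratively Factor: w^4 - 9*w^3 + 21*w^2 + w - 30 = (w - 2)*(w^3 - 7*w^2 + 7*w + 15) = (w - 3)*(w - 2)*(w^2 - 4*w - 5) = (w - 5)*(w - 3)*(w - 2)*(w + 1)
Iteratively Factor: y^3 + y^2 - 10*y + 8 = (y - 2)*(y^2 + 3*y - 4) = (y - 2)*(y + 4)*(y - 1)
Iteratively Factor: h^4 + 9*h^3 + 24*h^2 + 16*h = (h + 1)*(h^3 + 8*h^2 + 16*h) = (h + 1)*(h + 4)*(h^2 + 4*h) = (h + 1)*(h + 4)^2*(h)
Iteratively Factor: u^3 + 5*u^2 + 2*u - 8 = (u + 4)*(u^2 + u - 2) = (u - 1)*(u + 4)*(u + 2)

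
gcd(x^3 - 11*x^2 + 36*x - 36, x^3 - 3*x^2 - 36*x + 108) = x^2 - 9*x + 18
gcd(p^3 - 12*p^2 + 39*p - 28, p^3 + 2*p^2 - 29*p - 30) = 1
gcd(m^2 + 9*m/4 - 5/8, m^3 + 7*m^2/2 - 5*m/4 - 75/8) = m + 5/2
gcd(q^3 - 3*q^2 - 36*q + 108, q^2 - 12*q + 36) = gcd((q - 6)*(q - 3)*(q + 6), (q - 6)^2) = q - 6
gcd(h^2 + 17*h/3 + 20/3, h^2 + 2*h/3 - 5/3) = h + 5/3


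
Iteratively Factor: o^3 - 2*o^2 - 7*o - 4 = (o + 1)*(o^2 - 3*o - 4) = (o + 1)^2*(o - 4)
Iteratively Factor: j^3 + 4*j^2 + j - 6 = (j - 1)*(j^2 + 5*j + 6) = (j - 1)*(j + 2)*(j + 3)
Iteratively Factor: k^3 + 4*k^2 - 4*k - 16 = (k + 4)*(k^2 - 4) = (k + 2)*(k + 4)*(k - 2)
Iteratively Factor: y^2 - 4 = (y + 2)*(y - 2)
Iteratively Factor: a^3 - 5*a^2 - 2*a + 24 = (a - 3)*(a^2 - 2*a - 8) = (a - 3)*(a + 2)*(a - 4)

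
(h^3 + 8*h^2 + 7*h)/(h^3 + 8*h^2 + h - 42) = h*(h + 1)/(h^2 + h - 6)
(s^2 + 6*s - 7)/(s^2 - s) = (s + 7)/s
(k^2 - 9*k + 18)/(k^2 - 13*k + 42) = (k - 3)/(k - 7)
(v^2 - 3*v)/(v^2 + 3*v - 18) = v/(v + 6)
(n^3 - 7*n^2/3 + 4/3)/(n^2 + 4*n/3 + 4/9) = 3*(n^2 - 3*n + 2)/(3*n + 2)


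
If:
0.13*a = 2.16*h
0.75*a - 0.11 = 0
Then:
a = 0.15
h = 0.01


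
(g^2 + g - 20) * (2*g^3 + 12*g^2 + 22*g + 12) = 2*g^5 + 14*g^4 - 6*g^3 - 206*g^2 - 428*g - 240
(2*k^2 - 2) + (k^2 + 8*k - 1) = 3*k^2 + 8*k - 3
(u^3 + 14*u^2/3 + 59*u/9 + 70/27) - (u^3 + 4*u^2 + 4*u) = 2*u^2/3 + 23*u/9 + 70/27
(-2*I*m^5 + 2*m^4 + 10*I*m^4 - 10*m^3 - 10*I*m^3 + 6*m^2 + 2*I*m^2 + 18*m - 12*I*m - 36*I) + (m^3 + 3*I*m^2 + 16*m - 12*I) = -2*I*m^5 + 2*m^4 + 10*I*m^4 - 9*m^3 - 10*I*m^3 + 6*m^2 + 5*I*m^2 + 34*m - 12*I*m - 48*I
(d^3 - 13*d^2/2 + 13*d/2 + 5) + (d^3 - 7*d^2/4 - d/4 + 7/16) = 2*d^3 - 33*d^2/4 + 25*d/4 + 87/16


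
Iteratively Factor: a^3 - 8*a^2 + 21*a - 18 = (a - 2)*(a^2 - 6*a + 9) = (a - 3)*(a - 2)*(a - 3)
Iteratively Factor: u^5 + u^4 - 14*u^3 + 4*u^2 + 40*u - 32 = (u - 2)*(u^4 + 3*u^3 - 8*u^2 - 12*u + 16) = (u - 2)*(u - 1)*(u^3 + 4*u^2 - 4*u - 16) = (u - 2)^2*(u - 1)*(u^2 + 6*u + 8) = (u - 2)^2*(u - 1)*(u + 2)*(u + 4)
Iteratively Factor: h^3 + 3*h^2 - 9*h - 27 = (h + 3)*(h^2 - 9) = (h - 3)*(h + 3)*(h + 3)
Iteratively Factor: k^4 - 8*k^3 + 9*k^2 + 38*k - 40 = (k - 4)*(k^3 - 4*k^2 - 7*k + 10) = (k - 4)*(k + 2)*(k^2 - 6*k + 5) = (k - 5)*(k - 4)*(k + 2)*(k - 1)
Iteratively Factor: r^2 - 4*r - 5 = (r + 1)*(r - 5)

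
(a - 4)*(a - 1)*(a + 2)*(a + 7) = a^4 + 4*a^3 - 27*a^2 - 34*a + 56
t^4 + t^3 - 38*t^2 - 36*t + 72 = (t - 6)*(t - 1)*(t + 2)*(t + 6)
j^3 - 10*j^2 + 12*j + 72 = (j - 6)^2*(j + 2)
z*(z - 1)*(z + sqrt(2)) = z^3 - z^2 + sqrt(2)*z^2 - sqrt(2)*z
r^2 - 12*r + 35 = (r - 7)*(r - 5)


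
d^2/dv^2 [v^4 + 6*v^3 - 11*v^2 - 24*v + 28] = 12*v^2 + 36*v - 22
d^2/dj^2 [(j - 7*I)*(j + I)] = 2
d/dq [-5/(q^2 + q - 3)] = 5*(2*q + 1)/(q^2 + q - 3)^2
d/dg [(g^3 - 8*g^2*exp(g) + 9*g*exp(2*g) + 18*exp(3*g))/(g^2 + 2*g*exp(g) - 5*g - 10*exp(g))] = ((g^2 + 2*g*exp(g) - 5*g - 10*exp(g))*(-8*g^2*exp(g) + 3*g^2 + 18*g*exp(2*g) - 16*g*exp(g) + 54*exp(3*g) + 9*exp(2*g)) - (g^3 - 8*g^2*exp(g) + 9*g*exp(2*g) + 18*exp(3*g))*(2*g*exp(g) + 2*g - 8*exp(g) - 5))/(g^2 + 2*g*exp(g) - 5*g - 10*exp(g))^2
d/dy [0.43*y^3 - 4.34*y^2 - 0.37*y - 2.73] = 1.29*y^2 - 8.68*y - 0.37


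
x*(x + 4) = x^2 + 4*x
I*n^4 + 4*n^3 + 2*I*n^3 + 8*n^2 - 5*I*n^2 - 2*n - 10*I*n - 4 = (n + 2)*(n - 2*I)*(n - I)*(I*n + 1)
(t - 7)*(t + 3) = t^2 - 4*t - 21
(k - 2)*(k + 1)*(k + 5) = k^3 + 4*k^2 - 7*k - 10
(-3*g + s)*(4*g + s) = -12*g^2 + g*s + s^2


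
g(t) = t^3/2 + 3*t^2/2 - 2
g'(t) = 3*t^2/2 + 3*t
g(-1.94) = -0.01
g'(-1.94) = -0.17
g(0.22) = -1.92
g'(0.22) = 0.73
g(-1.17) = -0.75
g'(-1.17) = -1.46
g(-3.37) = -4.10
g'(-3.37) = 6.93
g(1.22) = 1.14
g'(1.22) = 5.89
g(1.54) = 3.38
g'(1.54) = 8.18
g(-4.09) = -11.12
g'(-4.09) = 12.82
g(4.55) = 76.15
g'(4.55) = 44.70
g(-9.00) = -245.00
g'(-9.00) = 94.50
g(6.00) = 160.00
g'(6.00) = 72.00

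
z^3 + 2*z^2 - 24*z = z*(z - 4)*(z + 6)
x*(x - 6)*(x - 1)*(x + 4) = x^4 - 3*x^3 - 22*x^2 + 24*x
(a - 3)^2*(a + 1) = a^3 - 5*a^2 + 3*a + 9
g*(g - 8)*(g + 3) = g^3 - 5*g^2 - 24*g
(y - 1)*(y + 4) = y^2 + 3*y - 4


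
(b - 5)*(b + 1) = b^2 - 4*b - 5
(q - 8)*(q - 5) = q^2 - 13*q + 40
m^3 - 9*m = m*(m - 3)*(m + 3)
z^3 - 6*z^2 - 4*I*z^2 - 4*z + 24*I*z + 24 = (z - 6)*(z - 2*I)^2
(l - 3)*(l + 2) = l^2 - l - 6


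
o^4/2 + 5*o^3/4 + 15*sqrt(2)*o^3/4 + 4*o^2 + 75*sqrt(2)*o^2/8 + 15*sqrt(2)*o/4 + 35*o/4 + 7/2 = (o/2 + 1)*(o + 1/2)*(o + sqrt(2)/2)*(o + 7*sqrt(2))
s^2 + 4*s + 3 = (s + 1)*(s + 3)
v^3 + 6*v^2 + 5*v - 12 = (v - 1)*(v + 3)*(v + 4)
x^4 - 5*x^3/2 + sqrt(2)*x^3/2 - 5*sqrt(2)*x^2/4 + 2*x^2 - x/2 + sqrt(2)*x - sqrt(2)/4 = (x - 1)^2*(x - 1/2)*(x + sqrt(2)/2)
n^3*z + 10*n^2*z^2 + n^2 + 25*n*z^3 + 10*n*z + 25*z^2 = (n + 5*z)^2*(n*z + 1)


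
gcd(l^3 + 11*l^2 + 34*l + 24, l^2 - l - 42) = l + 6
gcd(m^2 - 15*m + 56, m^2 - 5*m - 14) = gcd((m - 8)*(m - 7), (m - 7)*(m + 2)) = m - 7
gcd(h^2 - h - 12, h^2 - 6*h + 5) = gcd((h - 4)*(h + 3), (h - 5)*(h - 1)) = 1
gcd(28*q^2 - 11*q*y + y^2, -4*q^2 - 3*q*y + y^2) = -4*q + y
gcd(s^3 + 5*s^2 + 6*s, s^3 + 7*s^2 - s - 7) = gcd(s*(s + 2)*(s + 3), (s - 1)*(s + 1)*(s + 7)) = 1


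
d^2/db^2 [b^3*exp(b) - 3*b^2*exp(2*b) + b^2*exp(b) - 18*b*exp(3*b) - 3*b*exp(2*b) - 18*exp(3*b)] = (b^3 - 12*b^2*exp(b) + 7*b^2 - 162*b*exp(2*b) - 36*b*exp(b) + 10*b - 270*exp(2*b) - 18*exp(b) + 2)*exp(b)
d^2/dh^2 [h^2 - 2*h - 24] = 2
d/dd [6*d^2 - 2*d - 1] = 12*d - 2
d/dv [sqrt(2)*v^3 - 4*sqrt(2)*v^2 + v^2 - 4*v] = 3*sqrt(2)*v^2 - 8*sqrt(2)*v + 2*v - 4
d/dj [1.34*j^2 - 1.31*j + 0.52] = 2.68*j - 1.31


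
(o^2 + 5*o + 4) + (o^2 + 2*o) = 2*o^2 + 7*o + 4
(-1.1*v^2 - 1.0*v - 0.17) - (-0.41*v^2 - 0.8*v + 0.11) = -0.69*v^2 - 0.2*v - 0.28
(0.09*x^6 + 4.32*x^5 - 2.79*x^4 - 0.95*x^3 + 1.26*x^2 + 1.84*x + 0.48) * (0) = 0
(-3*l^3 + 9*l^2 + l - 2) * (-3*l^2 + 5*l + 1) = 9*l^5 - 42*l^4 + 39*l^3 + 20*l^2 - 9*l - 2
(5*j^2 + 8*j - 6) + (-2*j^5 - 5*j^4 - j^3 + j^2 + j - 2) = -2*j^5 - 5*j^4 - j^3 + 6*j^2 + 9*j - 8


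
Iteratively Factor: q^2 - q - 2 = (q - 2)*(q + 1)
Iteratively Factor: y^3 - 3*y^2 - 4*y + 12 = (y + 2)*(y^2 - 5*y + 6) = (y - 2)*(y + 2)*(y - 3)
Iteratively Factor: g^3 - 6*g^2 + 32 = (g - 4)*(g^2 - 2*g - 8) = (g - 4)^2*(g + 2)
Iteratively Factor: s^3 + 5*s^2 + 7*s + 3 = (s + 1)*(s^2 + 4*s + 3) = (s + 1)^2*(s + 3)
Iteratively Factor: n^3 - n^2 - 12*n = (n)*(n^2 - n - 12) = n*(n + 3)*(n - 4)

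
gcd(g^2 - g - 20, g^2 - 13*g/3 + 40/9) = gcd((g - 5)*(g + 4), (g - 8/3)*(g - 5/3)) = 1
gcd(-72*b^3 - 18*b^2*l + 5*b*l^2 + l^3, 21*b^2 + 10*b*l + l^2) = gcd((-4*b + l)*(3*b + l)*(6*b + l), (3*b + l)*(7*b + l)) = 3*b + l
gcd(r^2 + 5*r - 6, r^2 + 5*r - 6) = r^2 + 5*r - 6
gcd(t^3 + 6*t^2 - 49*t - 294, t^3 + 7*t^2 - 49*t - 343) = t^2 - 49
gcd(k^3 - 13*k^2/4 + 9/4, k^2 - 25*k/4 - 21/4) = k + 3/4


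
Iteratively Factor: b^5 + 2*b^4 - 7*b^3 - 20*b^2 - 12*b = (b - 3)*(b^4 + 5*b^3 + 8*b^2 + 4*b) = (b - 3)*(b + 2)*(b^3 + 3*b^2 + 2*b) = b*(b - 3)*(b + 2)*(b^2 + 3*b + 2) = b*(b - 3)*(b + 2)^2*(b + 1)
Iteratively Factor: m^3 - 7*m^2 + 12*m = (m)*(m^2 - 7*m + 12) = m*(m - 3)*(m - 4)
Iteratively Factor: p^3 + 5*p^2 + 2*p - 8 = (p + 2)*(p^2 + 3*p - 4) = (p - 1)*(p + 2)*(p + 4)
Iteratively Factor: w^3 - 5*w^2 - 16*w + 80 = (w - 5)*(w^2 - 16) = (w - 5)*(w - 4)*(w + 4)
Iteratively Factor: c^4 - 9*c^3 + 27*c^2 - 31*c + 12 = (c - 1)*(c^3 - 8*c^2 + 19*c - 12) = (c - 3)*(c - 1)*(c^2 - 5*c + 4) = (c - 3)*(c - 1)^2*(c - 4)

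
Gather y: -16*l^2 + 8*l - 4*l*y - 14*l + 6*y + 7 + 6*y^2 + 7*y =-16*l^2 - 6*l + 6*y^2 + y*(13 - 4*l) + 7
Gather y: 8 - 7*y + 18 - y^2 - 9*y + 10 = -y^2 - 16*y + 36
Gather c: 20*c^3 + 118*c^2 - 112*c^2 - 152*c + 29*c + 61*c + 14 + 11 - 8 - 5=20*c^3 + 6*c^2 - 62*c + 12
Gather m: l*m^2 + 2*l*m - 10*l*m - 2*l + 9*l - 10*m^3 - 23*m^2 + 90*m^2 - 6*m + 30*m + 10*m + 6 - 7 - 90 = 7*l - 10*m^3 + m^2*(l + 67) + m*(34 - 8*l) - 91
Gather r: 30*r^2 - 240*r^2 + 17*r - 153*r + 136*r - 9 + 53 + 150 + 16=210 - 210*r^2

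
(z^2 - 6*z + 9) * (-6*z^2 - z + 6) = -6*z^4 + 35*z^3 - 42*z^2 - 45*z + 54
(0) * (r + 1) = 0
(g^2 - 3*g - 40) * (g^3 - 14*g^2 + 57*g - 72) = g^5 - 17*g^4 + 59*g^3 + 317*g^2 - 2064*g + 2880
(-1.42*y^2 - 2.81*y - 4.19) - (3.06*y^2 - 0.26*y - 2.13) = -4.48*y^2 - 2.55*y - 2.06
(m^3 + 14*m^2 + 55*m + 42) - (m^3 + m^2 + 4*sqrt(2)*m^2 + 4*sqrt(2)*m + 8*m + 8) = -4*sqrt(2)*m^2 + 13*m^2 - 4*sqrt(2)*m + 47*m + 34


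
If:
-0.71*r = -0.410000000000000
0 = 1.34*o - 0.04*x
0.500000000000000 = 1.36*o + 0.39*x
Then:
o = 0.03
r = 0.58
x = 1.16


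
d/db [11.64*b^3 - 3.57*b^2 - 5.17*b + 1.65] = 34.92*b^2 - 7.14*b - 5.17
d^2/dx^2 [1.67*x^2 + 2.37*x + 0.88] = 3.34000000000000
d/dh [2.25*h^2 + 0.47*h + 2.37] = 4.5*h + 0.47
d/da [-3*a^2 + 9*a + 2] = 9 - 6*a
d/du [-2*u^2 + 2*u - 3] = 2 - 4*u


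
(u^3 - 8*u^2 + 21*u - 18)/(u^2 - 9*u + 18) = (u^2 - 5*u + 6)/(u - 6)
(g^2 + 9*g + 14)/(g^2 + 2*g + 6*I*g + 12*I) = (g + 7)/(g + 6*I)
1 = 1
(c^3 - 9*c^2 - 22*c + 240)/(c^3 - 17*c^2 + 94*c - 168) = (c^2 - 3*c - 40)/(c^2 - 11*c + 28)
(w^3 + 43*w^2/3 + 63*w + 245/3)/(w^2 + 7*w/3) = w + 12 + 35/w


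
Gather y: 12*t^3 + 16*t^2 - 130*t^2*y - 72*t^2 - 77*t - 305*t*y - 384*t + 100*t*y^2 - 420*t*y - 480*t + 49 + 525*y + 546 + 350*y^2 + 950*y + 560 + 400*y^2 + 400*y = 12*t^3 - 56*t^2 - 941*t + y^2*(100*t + 750) + y*(-130*t^2 - 725*t + 1875) + 1155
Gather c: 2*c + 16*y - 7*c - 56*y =-5*c - 40*y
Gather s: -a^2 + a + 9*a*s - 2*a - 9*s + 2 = -a^2 - a + s*(9*a - 9) + 2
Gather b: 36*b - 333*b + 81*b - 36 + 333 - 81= 216 - 216*b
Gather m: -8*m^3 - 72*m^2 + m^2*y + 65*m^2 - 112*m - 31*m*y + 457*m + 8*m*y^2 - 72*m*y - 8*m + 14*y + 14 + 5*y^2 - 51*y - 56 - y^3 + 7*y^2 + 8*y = -8*m^3 + m^2*(y - 7) + m*(8*y^2 - 103*y + 337) - y^3 + 12*y^2 - 29*y - 42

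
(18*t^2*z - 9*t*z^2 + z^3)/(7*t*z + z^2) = (18*t^2 - 9*t*z + z^2)/(7*t + z)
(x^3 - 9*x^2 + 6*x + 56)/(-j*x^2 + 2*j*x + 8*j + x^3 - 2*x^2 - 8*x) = (x - 7)/(-j + x)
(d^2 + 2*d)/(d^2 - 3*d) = (d + 2)/(d - 3)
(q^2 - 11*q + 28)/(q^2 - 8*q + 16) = (q - 7)/(q - 4)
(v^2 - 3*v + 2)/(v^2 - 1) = (v - 2)/(v + 1)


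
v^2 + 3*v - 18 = (v - 3)*(v + 6)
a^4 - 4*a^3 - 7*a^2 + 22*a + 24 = (a - 4)*(a - 3)*(a + 1)*(a + 2)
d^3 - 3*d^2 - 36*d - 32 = (d - 8)*(d + 1)*(d + 4)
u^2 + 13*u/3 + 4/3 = (u + 1/3)*(u + 4)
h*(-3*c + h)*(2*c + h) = -6*c^2*h - c*h^2 + h^3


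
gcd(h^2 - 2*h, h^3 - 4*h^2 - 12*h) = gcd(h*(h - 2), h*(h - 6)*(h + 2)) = h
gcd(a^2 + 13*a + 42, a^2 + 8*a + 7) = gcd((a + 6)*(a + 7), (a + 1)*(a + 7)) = a + 7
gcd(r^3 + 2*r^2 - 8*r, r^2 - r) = r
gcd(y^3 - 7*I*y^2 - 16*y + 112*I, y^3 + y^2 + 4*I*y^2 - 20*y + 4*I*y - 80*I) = y - 4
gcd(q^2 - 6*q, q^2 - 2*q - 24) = q - 6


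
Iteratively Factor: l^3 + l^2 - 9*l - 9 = (l + 3)*(l^2 - 2*l - 3) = (l + 1)*(l + 3)*(l - 3)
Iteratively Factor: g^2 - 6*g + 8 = (g - 2)*(g - 4)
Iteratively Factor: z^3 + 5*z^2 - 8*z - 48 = (z - 3)*(z^2 + 8*z + 16) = (z - 3)*(z + 4)*(z + 4)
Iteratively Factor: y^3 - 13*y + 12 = (y - 1)*(y^2 + y - 12) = (y - 1)*(y + 4)*(y - 3)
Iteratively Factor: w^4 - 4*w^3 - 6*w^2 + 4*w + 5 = (w + 1)*(w^3 - 5*w^2 - w + 5) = (w - 1)*(w + 1)*(w^2 - 4*w - 5) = (w - 1)*(w + 1)^2*(w - 5)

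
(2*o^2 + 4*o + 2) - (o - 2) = 2*o^2 + 3*o + 4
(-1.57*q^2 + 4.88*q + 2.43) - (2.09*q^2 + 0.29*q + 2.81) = -3.66*q^2 + 4.59*q - 0.38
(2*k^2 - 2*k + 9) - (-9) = 2*k^2 - 2*k + 18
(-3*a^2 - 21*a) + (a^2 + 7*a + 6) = -2*a^2 - 14*a + 6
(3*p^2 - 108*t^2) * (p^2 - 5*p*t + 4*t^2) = 3*p^4 - 15*p^3*t - 96*p^2*t^2 + 540*p*t^3 - 432*t^4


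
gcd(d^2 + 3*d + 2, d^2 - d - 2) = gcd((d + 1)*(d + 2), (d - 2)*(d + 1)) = d + 1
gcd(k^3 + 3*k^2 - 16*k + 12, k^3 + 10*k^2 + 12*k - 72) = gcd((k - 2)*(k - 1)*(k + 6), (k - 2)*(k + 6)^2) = k^2 + 4*k - 12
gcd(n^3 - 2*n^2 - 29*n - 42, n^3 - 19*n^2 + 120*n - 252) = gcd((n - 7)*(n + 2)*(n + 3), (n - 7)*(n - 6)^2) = n - 7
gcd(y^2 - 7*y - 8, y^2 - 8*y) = y - 8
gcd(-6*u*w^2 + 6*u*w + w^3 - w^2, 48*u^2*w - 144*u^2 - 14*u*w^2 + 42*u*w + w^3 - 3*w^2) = 6*u - w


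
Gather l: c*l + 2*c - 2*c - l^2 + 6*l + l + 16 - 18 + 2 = -l^2 + l*(c + 7)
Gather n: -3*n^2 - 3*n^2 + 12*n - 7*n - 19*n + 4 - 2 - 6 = -6*n^2 - 14*n - 4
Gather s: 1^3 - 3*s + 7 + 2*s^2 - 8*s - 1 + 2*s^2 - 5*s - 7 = 4*s^2 - 16*s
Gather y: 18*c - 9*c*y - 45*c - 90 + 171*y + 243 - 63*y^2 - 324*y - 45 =-27*c - 63*y^2 + y*(-9*c - 153) + 108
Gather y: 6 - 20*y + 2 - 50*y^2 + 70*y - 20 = -50*y^2 + 50*y - 12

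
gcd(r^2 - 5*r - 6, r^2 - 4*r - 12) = r - 6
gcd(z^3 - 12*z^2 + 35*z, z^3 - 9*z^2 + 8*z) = z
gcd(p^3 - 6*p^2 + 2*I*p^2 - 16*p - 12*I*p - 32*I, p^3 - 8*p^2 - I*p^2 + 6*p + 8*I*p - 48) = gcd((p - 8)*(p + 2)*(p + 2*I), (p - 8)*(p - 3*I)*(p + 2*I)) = p^2 + p*(-8 + 2*I) - 16*I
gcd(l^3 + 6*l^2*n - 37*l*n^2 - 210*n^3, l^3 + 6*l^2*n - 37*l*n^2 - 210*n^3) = l^3 + 6*l^2*n - 37*l*n^2 - 210*n^3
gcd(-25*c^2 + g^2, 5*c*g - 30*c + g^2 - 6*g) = 5*c + g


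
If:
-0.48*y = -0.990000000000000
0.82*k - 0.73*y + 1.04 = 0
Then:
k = 0.57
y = 2.06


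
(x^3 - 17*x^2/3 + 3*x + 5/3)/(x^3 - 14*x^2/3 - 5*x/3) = (x - 1)/x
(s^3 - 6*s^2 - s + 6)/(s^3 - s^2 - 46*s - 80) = (-s^3 + 6*s^2 + s - 6)/(-s^3 + s^2 + 46*s + 80)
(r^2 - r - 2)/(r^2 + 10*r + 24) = (r^2 - r - 2)/(r^2 + 10*r + 24)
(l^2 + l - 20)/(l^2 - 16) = (l + 5)/(l + 4)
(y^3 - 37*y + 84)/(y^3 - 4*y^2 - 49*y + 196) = (y - 3)/(y - 7)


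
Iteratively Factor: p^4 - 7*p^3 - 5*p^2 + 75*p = (p - 5)*(p^3 - 2*p^2 - 15*p) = p*(p - 5)*(p^2 - 2*p - 15) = p*(p - 5)^2*(p + 3)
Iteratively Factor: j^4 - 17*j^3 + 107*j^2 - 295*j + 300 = (j - 5)*(j^3 - 12*j^2 + 47*j - 60) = (j - 5)^2*(j^2 - 7*j + 12) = (j - 5)^2*(j - 4)*(j - 3)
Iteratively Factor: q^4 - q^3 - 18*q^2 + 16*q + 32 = (q + 4)*(q^3 - 5*q^2 + 2*q + 8) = (q - 4)*(q + 4)*(q^2 - q - 2) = (q - 4)*(q - 2)*(q + 4)*(q + 1)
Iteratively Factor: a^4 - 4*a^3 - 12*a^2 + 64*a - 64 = (a - 4)*(a^3 - 12*a + 16) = (a - 4)*(a - 2)*(a^2 + 2*a - 8) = (a - 4)*(a - 2)*(a + 4)*(a - 2)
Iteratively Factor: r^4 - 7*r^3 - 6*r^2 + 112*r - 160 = (r - 5)*(r^3 - 2*r^2 - 16*r + 32) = (r - 5)*(r - 4)*(r^2 + 2*r - 8) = (r - 5)*(r - 4)*(r + 4)*(r - 2)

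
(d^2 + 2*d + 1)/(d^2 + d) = (d + 1)/d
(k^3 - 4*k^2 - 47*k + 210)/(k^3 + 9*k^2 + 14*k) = (k^2 - 11*k + 30)/(k*(k + 2))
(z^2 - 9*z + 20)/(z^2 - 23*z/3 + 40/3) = 3*(z - 4)/(3*z - 8)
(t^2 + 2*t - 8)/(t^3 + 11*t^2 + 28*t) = (t - 2)/(t*(t + 7))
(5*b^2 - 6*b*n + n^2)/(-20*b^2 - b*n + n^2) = (-b + n)/(4*b + n)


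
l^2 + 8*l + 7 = (l + 1)*(l + 7)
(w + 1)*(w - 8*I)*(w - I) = w^3 + w^2 - 9*I*w^2 - 8*w - 9*I*w - 8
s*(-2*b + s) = -2*b*s + s^2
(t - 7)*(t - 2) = t^2 - 9*t + 14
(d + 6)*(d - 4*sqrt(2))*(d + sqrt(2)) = d^3 - 3*sqrt(2)*d^2 + 6*d^2 - 18*sqrt(2)*d - 8*d - 48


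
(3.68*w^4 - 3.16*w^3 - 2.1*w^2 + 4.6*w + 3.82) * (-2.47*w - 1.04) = -9.0896*w^5 + 3.978*w^4 + 8.4734*w^3 - 9.178*w^2 - 14.2194*w - 3.9728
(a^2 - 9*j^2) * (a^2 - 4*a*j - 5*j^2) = a^4 - 4*a^3*j - 14*a^2*j^2 + 36*a*j^3 + 45*j^4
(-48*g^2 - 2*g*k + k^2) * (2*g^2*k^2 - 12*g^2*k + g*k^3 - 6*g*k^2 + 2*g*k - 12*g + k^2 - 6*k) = -96*g^4*k^2 + 576*g^4*k - 52*g^3*k^3 + 312*g^3*k^2 - 96*g^3*k + 576*g^3 - 52*g^2*k^2 + 312*g^2*k + g*k^5 - 6*g*k^4 + k^4 - 6*k^3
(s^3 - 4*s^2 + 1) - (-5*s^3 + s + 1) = 6*s^3 - 4*s^2 - s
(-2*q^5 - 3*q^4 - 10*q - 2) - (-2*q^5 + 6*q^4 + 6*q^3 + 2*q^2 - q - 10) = -9*q^4 - 6*q^3 - 2*q^2 - 9*q + 8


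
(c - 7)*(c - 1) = c^2 - 8*c + 7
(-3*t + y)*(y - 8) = -3*t*y + 24*t + y^2 - 8*y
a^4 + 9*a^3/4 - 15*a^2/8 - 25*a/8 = a*(a - 5/4)*(a + 1)*(a + 5/2)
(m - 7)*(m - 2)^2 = m^3 - 11*m^2 + 32*m - 28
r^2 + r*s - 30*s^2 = (r - 5*s)*(r + 6*s)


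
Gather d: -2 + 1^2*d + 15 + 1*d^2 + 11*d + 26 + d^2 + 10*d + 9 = 2*d^2 + 22*d + 48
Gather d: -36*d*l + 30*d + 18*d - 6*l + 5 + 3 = d*(48 - 36*l) - 6*l + 8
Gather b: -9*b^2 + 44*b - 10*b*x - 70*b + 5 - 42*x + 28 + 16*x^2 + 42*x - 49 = -9*b^2 + b*(-10*x - 26) + 16*x^2 - 16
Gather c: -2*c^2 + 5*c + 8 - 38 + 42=-2*c^2 + 5*c + 12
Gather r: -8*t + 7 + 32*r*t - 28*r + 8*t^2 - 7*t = r*(32*t - 28) + 8*t^2 - 15*t + 7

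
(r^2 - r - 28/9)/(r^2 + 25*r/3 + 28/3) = (r - 7/3)/(r + 7)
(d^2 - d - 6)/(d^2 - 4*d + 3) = (d + 2)/(d - 1)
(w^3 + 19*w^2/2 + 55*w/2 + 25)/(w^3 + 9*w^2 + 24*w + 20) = (w + 5/2)/(w + 2)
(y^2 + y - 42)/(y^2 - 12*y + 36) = (y + 7)/(y - 6)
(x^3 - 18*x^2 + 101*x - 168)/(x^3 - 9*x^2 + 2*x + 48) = (x - 7)/(x + 2)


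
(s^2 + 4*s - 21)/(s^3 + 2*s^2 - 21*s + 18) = (s + 7)/(s^2 + 5*s - 6)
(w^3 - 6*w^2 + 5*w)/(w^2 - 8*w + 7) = w*(w - 5)/(w - 7)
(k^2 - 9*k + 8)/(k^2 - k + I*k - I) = (k - 8)/(k + I)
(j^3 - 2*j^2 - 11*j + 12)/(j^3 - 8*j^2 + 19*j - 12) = (j + 3)/(j - 3)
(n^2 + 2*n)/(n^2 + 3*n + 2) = n/(n + 1)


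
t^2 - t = t*(t - 1)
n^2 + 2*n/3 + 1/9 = (n + 1/3)^2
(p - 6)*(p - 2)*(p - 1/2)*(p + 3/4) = p^4 - 31*p^3/4 + 77*p^2/8 + 6*p - 9/2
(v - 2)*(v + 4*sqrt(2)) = v^2 - 2*v + 4*sqrt(2)*v - 8*sqrt(2)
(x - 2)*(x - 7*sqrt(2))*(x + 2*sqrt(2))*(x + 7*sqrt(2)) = x^4 - 2*x^3 + 2*sqrt(2)*x^3 - 98*x^2 - 4*sqrt(2)*x^2 - 196*sqrt(2)*x + 196*x + 392*sqrt(2)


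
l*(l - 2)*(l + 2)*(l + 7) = l^4 + 7*l^3 - 4*l^2 - 28*l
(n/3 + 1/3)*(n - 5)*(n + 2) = n^3/3 - 2*n^2/3 - 13*n/3 - 10/3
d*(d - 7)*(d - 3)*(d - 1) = d^4 - 11*d^3 + 31*d^2 - 21*d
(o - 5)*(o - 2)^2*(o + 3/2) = o^4 - 15*o^3/2 + 21*o^2/2 + 16*o - 30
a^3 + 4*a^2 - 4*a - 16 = (a - 2)*(a + 2)*(a + 4)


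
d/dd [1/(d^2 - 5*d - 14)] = (5 - 2*d)/(-d^2 + 5*d + 14)^2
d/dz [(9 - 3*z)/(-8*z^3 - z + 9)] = 3*(8*z^3 + z - (z - 3)*(24*z^2 + 1) - 9)/(8*z^3 + z - 9)^2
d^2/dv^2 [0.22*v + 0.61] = 0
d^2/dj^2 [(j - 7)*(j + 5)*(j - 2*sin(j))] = 2*j^2*sin(j) - 4*j*sin(j) - 8*j*cos(j) + 6*j - 74*sin(j) + 8*cos(j) - 4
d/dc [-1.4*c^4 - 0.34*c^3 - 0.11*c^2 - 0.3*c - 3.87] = -5.6*c^3 - 1.02*c^2 - 0.22*c - 0.3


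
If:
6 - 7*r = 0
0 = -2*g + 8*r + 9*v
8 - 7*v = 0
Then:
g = 60/7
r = 6/7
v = 8/7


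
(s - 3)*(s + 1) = s^2 - 2*s - 3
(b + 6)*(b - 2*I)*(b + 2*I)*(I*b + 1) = I*b^4 + b^3 + 6*I*b^3 + 6*b^2 + 4*I*b^2 + 4*b + 24*I*b + 24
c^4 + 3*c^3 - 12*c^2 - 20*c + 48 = (c - 2)^2*(c + 3)*(c + 4)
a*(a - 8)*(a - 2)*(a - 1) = a^4 - 11*a^3 + 26*a^2 - 16*a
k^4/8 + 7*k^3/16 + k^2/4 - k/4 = k*(k/4 + 1/2)*(k/2 + 1)*(k - 1/2)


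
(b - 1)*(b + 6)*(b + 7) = b^3 + 12*b^2 + 29*b - 42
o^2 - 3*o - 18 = (o - 6)*(o + 3)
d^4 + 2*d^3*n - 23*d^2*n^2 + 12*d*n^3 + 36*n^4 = (d - 3*n)*(d - 2*n)*(d + n)*(d + 6*n)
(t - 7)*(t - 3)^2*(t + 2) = t^4 - 11*t^3 + 25*t^2 + 39*t - 126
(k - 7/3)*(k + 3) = k^2 + 2*k/3 - 7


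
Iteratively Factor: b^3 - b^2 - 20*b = (b - 5)*(b^2 + 4*b) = b*(b - 5)*(b + 4)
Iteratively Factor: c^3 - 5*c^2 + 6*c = (c - 3)*(c^2 - 2*c) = c*(c - 3)*(c - 2)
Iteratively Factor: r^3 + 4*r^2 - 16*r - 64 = (r + 4)*(r^2 - 16) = (r - 4)*(r + 4)*(r + 4)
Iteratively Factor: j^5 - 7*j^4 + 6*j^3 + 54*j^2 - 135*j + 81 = (j - 3)*(j^4 - 4*j^3 - 6*j^2 + 36*j - 27) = (j - 3)^2*(j^3 - j^2 - 9*j + 9) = (j - 3)^3*(j^2 + 2*j - 3) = (j - 3)^3*(j - 1)*(j + 3)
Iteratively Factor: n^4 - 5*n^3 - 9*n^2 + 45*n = (n - 5)*(n^3 - 9*n) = (n - 5)*(n + 3)*(n^2 - 3*n) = n*(n - 5)*(n + 3)*(n - 3)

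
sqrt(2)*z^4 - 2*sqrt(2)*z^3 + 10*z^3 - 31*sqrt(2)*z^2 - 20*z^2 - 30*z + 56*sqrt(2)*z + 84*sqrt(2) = (z - 3)*(z - 2*sqrt(2))*(z + 7*sqrt(2))*(sqrt(2)*z + sqrt(2))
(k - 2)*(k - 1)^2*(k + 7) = k^4 + 3*k^3 - 23*k^2 + 33*k - 14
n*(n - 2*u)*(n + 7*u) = n^3 + 5*n^2*u - 14*n*u^2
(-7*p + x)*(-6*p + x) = 42*p^2 - 13*p*x + x^2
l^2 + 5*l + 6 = (l + 2)*(l + 3)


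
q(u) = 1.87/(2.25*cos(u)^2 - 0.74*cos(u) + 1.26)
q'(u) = 1.87*(4.5*sin(u)*cos(u) - 0.74*sin(u))/(2.25*cos(u)^2 - 0.74*cos(u) + 1.26)^2 = (8.415*cos(u) - 1.3838)*sin(u)/(2.25*cos(u)^2 - 0.74*cos(u) + 1.26)^2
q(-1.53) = 1.52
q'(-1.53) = 0.68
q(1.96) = 1.00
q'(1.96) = -1.22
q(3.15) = 0.44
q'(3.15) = 0.00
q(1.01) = 1.24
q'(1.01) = 1.16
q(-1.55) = 1.50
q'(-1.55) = 0.78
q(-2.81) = 0.47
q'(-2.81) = 0.19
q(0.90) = 1.12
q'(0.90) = 1.08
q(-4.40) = 1.10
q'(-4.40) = -1.31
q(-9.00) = 0.49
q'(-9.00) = 0.26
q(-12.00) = 0.84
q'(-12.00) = 0.61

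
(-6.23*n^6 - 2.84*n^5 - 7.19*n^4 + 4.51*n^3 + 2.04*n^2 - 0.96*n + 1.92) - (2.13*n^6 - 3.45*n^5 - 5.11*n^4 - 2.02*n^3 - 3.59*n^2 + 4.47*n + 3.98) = -8.36*n^6 + 0.61*n^5 - 2.08*n^4 + 6.53*n^3 + 5.63*n^2 - 5.43*n - 2.06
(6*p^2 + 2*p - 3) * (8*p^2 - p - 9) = 48*p^4 + 10*p^3 - 80*p^2 - 15*p + 27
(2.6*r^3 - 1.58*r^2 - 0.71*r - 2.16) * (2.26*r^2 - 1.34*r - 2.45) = 5.876*r^5 - 7.0548*r^4 - 5.8574*r^3 - 0.0591999999999993*r^2 + 4.6339*r + 5.292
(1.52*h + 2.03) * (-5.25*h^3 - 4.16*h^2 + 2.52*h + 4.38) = -7.98*h^4 - 16.9807*h^3 - 4.6144*h^2 + 11.7732*h + 8.8914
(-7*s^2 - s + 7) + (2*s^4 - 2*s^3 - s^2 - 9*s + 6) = 2*s^4 - 2*s^3 - 8*s^2 - 10*s + 13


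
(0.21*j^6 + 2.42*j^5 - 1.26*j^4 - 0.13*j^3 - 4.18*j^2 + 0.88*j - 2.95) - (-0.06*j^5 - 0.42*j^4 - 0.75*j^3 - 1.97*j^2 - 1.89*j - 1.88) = 0.21*j^6 + 2.48*j^5 - 0.84*j^4 + 0.62*j^3 - 2.21*j^2 + 2.77*j - 1.07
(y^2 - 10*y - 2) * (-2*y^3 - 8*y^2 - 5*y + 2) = -2*y^5 + 12*y^4 + 79*y^3 + 68*y^2 - 10*y - 4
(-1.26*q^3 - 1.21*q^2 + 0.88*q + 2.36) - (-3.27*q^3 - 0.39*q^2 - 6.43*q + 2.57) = 2.01*q^3 - 0.82*q^2 + 7.31*q - 0.21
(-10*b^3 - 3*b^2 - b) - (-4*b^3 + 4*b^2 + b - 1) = -6*b^3 - 7*b^2 - 2*b + 1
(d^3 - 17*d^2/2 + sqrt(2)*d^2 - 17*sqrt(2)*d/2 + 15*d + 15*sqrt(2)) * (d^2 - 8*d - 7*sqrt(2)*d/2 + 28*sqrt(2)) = d^5 - 33*d^4/2 - 5*sqrt(2)*d^4/2 + 165*sqrt(2)*d^3/4 + 76*d^3 - 415*sqrt(2)*d^2/2 - 9*d^2/2 - 581*d + 300*sqrt(2)*d + 840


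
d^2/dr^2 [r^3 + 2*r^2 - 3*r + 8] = 6*r + 4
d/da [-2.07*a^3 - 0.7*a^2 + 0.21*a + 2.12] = -6.21*a^2 - 1.4*a + 0.21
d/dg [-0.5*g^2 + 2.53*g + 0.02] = 2.53 - 1.0*g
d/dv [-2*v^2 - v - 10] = -4*v - 1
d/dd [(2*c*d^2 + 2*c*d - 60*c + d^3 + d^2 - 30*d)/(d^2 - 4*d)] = (-10*c*d^2 + 120*c*d - 240*c + d^4 - 8*d^3 + 26*d^2)/(d^2*(d^2 - 8*d + 16))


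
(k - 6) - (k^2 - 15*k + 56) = -k^2 + 16*k - 62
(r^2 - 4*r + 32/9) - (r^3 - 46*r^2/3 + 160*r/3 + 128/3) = -r^3 + 49*r^2/3 - 172*r/3 - 352/9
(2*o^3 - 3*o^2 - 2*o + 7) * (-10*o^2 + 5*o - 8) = -20*o^5 + 40*o^4 - 11*o^3 - 56*o^2 + 51*o - 56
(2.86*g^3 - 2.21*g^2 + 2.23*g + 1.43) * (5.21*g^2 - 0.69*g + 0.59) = 14.9006*g^5 - 13.4875*g^4 + 14.8306*g^3 + 4.6077*g^2 + 0.329*g + 0.8437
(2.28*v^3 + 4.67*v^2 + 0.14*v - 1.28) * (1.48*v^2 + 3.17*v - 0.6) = 3.3744*v^5 + 14.1392*v^4 + 13.6431*v^3 - 4.2526*v^2 - 4.1416*v + 0.768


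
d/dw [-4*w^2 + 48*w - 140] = 48 - 8*w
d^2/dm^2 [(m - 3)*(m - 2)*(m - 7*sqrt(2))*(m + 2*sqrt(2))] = 12*m^2 - 30*sqrt(2)*m - 30*m - 44 + 50*sqrt(2)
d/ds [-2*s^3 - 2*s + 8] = -6*s^2 - 2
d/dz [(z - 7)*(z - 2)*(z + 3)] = 3*z^2 - 12*z - 13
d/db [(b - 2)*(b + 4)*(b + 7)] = 3*b^2 + 18*b + 6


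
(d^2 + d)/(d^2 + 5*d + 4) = d/(d + 4)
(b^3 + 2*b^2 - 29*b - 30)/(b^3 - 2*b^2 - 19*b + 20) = (b^2 + 7*b + 6)/(b^2 + 3*b - 4)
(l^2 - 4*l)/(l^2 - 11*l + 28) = l/(l - 7)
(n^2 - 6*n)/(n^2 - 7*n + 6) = n/(n - 1)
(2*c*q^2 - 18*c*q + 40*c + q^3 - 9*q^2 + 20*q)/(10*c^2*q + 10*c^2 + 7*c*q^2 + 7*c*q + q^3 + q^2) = (q^2 - 9*q + 20)/(5*c*q + 5*c + q^2 + q)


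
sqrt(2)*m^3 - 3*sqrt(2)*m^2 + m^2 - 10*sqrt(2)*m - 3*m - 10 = (m - 5)*(m + 2)*(sqrt(2)*m + 1)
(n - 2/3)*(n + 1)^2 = n^3 + 4*n^2/3 - n/3 - 2/3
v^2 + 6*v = v*(v + 6)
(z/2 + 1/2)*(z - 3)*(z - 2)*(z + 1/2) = z^4/2 - 7*z^3/4 - z^2/2 + 13*z/4 + 3/2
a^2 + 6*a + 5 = (a + 1)*(a + 5)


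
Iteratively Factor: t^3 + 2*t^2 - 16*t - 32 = (t + 2)*(t^2 - 16) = (t + 2)*(t + 4)*(t - 4)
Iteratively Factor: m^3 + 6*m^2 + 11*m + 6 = (m + 1)*(m^2 + 5*m + 6) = (m + 1)*(m + 3)*(m + 2)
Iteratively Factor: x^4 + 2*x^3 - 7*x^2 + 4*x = (x + 4)*(x^3 - 2*x^2 + x) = x*(x + 4)*(x^2 - 2*x + 1) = x*(x - 1)*(x + 4)*(x - 1)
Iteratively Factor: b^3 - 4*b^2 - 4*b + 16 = (b - 4)*(b^2 - 4) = (b - 4)*(b + 2)*(b - 2)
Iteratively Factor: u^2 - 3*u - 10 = (u + 2)*(u - 5)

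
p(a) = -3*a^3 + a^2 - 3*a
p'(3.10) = -83.29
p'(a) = -9*a^2 + 2*a - 3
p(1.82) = -20.23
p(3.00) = -81.00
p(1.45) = -11.39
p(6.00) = -630.00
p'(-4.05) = -158.72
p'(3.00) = -78.00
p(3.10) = -89.06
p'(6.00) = -315.00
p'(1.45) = -19.02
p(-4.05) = 227.84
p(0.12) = -0.35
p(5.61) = -515.03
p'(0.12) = -2.89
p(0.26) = -0.77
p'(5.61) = -275.03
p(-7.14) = 1164.38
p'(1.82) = -29.17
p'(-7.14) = -476.10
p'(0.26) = -3.09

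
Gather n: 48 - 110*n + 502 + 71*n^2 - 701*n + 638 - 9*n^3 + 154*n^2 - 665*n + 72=-9*n^3 + 225*n^2 - 1476*n + 1260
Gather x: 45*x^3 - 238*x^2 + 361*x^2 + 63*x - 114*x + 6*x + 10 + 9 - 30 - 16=45*x^3 + 123*x^2 - 45*x - 27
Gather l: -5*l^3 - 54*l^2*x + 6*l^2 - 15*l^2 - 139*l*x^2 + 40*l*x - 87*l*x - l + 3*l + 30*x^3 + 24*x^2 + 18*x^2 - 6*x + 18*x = -5*l^3 + l^2*(-54*x - 9) + l*(-139*x^2 - 47*x + 2) + 30*x^3 + 42*x^2 + 12*x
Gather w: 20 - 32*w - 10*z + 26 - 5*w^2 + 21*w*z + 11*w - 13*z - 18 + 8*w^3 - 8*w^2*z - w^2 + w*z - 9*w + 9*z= 8*w^3 + w^2*(-8*z - 6) + w*(22*z - 30) - 14*z + 28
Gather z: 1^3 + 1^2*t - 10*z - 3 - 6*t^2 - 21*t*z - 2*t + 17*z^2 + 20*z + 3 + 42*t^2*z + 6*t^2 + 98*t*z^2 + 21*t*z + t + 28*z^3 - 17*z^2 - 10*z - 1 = 42*t^2*z + 98*t*z^2 + 28*z^3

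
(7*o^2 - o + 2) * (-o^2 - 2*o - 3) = -7*o^4 - 13*o^3 - 21*o^2 - o - 6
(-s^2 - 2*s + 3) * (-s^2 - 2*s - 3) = s^4 + 4*s^3 + 4*s^2 - 9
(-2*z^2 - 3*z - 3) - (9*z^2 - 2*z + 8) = -11*z^2 - z - 11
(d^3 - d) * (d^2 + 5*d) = d^5 + 5*d^4 - d^3 - 5*d^2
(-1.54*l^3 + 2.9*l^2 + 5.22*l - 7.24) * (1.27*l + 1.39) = -1.9558*l^4 + 1.5424*l^3 + 10.6604*l^2 - 1.939*l - 10.0636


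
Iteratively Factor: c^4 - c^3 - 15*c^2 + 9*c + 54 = (c - 3)*(c^3 + 2*c^2 - 9*c - 18) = (c - 3)*(c + 3)*(c^2 - c - 6) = (c - 3)*(c + 2)*(c + 3)*(c - 3)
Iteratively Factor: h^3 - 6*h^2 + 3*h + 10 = (h - 5)*(h^2 - h - 2) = (h - 5)*(h - 2)*(h + 1)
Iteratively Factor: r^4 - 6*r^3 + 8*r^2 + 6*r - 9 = (r - 3)*(r^3 - 3*r^2 - r + 3) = (r - 3)*(r - 1)*(r^2 - 2*r - 3) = (r - 3)^2*(r - 1)*(r + 1)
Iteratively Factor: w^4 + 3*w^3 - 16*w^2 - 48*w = (w + 3)*(w^3 - 16*w) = w*(w + 3)*(w^2 - 16) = w*(w - 4)*(w + 3)*(w + 4)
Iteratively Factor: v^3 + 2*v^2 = (v)*(v^2 + 2*v) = v*(v + 2)*(v)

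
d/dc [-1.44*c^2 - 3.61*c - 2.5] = -2.88*c - 3.61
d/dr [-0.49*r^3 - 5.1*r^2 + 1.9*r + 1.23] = -1.47*r^2 - 10.2*r + 1.9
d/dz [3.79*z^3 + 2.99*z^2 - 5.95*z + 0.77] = 11.37*z^2 + 5.98*z - 5.95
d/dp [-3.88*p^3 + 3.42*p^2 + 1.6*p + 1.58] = -11.64*p^2 + 6.84*p + 1.6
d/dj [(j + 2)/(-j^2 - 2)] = (-j^2 + 2*j*(j + 2) - 2)/(j^2 + 2)^2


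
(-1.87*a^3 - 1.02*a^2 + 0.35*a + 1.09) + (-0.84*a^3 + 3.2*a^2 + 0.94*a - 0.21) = -2.71*a^3 + 2.18*a^2 + 1.29*a + 0.88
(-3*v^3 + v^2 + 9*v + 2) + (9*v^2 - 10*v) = -3*v^3 + 10*v^2 - v + 2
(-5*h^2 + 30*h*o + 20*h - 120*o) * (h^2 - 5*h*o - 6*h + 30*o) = -5*h^4 + 55*h^3*o + 50*h^3 - 150*h^2*o^2 - 550*h^2*o - 120*h^2 + 1500*h*o^2 + 1320*h*o - 3600*o^2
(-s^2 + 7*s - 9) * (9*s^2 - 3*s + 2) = -9*s^4 + 66*s^3 - 104*s^2 + 41*s - 18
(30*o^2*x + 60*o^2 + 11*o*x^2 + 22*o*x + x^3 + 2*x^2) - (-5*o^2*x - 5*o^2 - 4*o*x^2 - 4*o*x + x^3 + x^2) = 35*o^2*x + 65*o^2 + 15*o*x^2 + 26*o*x + x^2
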